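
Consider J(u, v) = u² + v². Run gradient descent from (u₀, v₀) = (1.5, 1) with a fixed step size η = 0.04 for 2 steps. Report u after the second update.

1.2696

∇J = (2u, 2v)
(u₁, v₁) = (1.5, 1) − 0.04·(3, 2) = (1.38, 0.92)
(u₂, v₂) = (1.38, 0.92) − 0.04·(2.76, 1.84) = (1.2696, 0.8464)
u = 1.2696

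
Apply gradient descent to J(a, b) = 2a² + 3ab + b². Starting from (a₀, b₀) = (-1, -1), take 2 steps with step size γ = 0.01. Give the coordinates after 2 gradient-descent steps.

(-0.8643, -0.9031)

∇J = (4a + 3b, 3a + 2b)
Step 1: at (-1, -1), ∇J = (-7, -5) → (-1, -1) − 0.01·(-7, -5) = (-0.93, -0.95)
Step 2: at (-0.93, -0.95), ∇J = (-6.57, -4.69) → (-0.93, -0.95) − 0.01·(-6.57, -4.69) = (-0.8643, -0.9031)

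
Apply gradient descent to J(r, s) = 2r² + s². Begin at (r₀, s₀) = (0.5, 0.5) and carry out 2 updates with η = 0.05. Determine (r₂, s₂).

∇J = (4r, 2s)
Step 1: at (0.5, 0.5), ∇J = (2, 1) → (0.5, 0.5) − 0.05·(2, 1) = (0.4, 0.45)
Step 2: at (0.4, 0.45), ∇J = (1.6, 0.9) → (0.4, 0.45) − 0.05·(1.6, 0.9) = (0.32, 0.405)

(0.32, 0.405)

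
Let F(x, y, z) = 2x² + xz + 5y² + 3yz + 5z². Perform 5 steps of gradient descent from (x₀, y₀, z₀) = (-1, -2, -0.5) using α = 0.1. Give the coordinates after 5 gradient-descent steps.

(-0.09544, -0.0075, 0.02476)

∇F = (4x + z, 10y + 3z, x + 3y + 10z)
(x₁, y₁, z₁) = (-1, -2, -0.5) − 0.1·(-4.5, -21.5, -12) = (-0.55, 0.15, 0.7)
(x₂, y₂, z₂) = (-0.55, 0.15, 0.7) − 0.1·(-1.5, 3.6, 6.9) = (-0.4, -0.21, 0.01)
(x₃, y₃, z₃) = (-0.4, -0.21, 0.01) − 0.1·(-1.59, -2.07, -0.93) = (-0.241, -0.003, 0.103)
(x₄, y₄, z₄) = (-0.241, -0.003, 0.103) − 0.1·(-0.861, 0.279, 0.78) = (-0.1549, -0.0309, 0.025)
(x₅, y₅, z₅) = (-0.1549, -0.0309, 0.025) − 0.1·(-0.5946, -0.234, 0.0024) = (-0.09544, -0.0075, 0.02476)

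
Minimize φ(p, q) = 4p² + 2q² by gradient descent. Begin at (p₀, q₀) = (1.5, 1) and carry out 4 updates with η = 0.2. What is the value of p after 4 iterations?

0.1944

∇φ = (8p, 4q)
(p₁, q₁) = (1.5, 1) − 0.2·(12, 4) = (-0.9, 0.2)
(p₂, q₂) = (-0.9, 0.2) − 0.2·(-7.2, 0.8) = (0.54, 0.04)
(p₃, q₃) = (0.54, 0.04) − 0.2·(4.32, 0.16) = (-0.324, 0.008)
(p₄, q₄) = (-0.324, 0.008) − 0.2·(-2.592, 0.032) = (0.1944, 0.0016)
p = 0.1944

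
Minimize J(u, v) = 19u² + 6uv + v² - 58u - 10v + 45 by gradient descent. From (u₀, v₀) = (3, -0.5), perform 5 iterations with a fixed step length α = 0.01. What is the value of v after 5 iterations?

-0.62463888

∇J = (38u + 6v - 58, 6u + 2v - 10)
(u₁, v₁) = (3, -0.5) − 0.01·(53, 7) = (2.47, -0.57)
(u₂, v₂) = (2.47, -0.57) − 0.01·(32.44, 3.68) = (2.1456, -0.6068)
(u₃, v₃) = (2.1456, -0.6068) − 0.01·(19.892, 1.66) = (1.94668, -0.6234)
(u₄, v₄) = (1.94668, -0.6234) − 0.01·(12.23344, 0.43328) = (1.8243456, -0.6277328)
(u₅, v₅) = (1.8243456, -0.6277328) − 0.01·(7.558736, -0.309392) = (1.74875824, -0.62463888)
v = -0.62463888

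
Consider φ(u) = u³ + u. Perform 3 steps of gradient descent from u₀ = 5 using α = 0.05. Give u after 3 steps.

0.7531466

φ′(u) = 3u² + 1
u₁ = 5 − 0.05·76 = 1.2
u₂ = 1.2 − 0.05·5.32 = 0.934
u₃ = 0.934 − 0.05·3.617068 = 0.7531466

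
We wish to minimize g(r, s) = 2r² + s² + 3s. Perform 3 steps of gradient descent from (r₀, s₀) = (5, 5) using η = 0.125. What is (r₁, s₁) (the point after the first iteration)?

∇g = (4r, 2s + 3)
(r₁, s₁) = (5, 5) − 0.125·(20, 13) = (2.5, 3.375)

(2.5, 3.375)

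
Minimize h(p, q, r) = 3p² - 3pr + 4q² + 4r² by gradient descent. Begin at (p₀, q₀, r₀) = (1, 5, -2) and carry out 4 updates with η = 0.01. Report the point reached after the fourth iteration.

∇h = (6p - 3r, 8q, -3p + 8r)
Step 1: at (1, 5, -2), ∇h = (12, 40, -19) → (1, 5, -2) − 0.01·(12, 40, -19) = (0.88, 4.6, -1.81)
Step 2: at (0.88, 4.6, -1.81), ∇h = (10.71, 36.8, -17.12) → (0.88, 4.6, -1.81) − 0.01·(10.71, 36.8, -17.12) = (0.7729, 4.232, -1.6388)
Step 3: at (0.7729, 4.232, -1.6388), ∇h = (9.5538, 33.856, -15.4291) → (0.7729, 4.232, -1.6388) − 0.01·(9.5538, 33.856, -15.4291) = (0.677362, 3.89344, -1.484509)
Step 4: at (0.677362, 3.89344, -1.484509), ∇h = (8.517699, 31.14752, -13.908158) → (0.677362, 3.89344, -1.484509) − 0.01·(8.517699, 31.14752, -13.908158) = (0.59218501, 3.5819648, -1.34542742)

(0.59218501, 3.5819648, -1.34542742)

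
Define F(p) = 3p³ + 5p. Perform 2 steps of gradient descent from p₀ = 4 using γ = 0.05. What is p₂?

F′(p) = 9p² + 5
Step 1: F′(4) = 149; p₁ = 4 − 0.05·149 = -3.45
Step 2: F′(-3.45) = 112.1225; p₂ = -3.45 − 0.05·112.1225 = -9.056125

-9.056125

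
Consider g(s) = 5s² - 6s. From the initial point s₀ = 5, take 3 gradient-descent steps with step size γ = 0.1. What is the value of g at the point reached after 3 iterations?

-1.8

g′(s) = 10s - 6
Step 1: g′(5) = 44; s₁ = 5 − 0.1·44 = 0.6
Step 2: g′(0.6) = 0; s₂ = 0.6 − 0.1·0 = 0.6
Step 3: g′(0.6) = 0; s₃ = 0.6 − 0.1·0 = 0.6
g(0.6) = -1.8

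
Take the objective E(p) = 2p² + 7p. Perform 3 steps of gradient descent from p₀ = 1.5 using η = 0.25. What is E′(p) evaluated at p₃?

E′(p) = 4p + 7
Step 1: E′(1.5) = 13; p₁ = 1.5 − 0.25·13 = -1.75
Step 2: E′(-1.75) = 0; p₂ = -1.75 − 0.25·0 = -1.75
Step 3: E′(-1.75) = 0; p₃ = -1.75 − 0.25·0 = -1.75
E′(p) at (-1.75) = 0

0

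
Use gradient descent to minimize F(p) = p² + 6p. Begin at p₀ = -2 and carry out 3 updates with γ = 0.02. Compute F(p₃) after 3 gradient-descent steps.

F′(p) = 2p + 6
p₁ = -2 − 0.02·2 = -2.04
p₂ = -2.04 − 0.02·1.92 = -2.0784
p₃ = -2.0784 − 0.02·1.8432 = -2.115264
F(-2.115264) = -8.217242210304

-8.217242210304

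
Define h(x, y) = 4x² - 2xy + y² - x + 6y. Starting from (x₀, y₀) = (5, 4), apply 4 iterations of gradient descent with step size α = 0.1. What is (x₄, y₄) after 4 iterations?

∇h = (8x - 2y - 1, -2x + 2y + 6)
(x₁, y₁) = (5, 4) − 0.1·(31, 4) = (1.9, 3.6)
(x₂, y₂) = (1.9, 3.6) − 0.1·(7, 9.4) = (1.2, 2.66)
(x₃, y₃) = (1.2, 2.66) − 0.1·(3.28, 8.92) = (0.872, 1.768)
(x₄, y₄) = (0.872, 1.768) − 0.1·(2.44, 7.792) = (0.628, 0.9888)

(0.628, 0.9888)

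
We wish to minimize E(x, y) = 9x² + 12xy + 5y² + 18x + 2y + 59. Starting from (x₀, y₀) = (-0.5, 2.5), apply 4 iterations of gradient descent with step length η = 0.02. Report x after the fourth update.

-2.0323712

∇E = (18x + 12y + 18, 12x + 10y + 2)
(x₁, y₁) = (-0.5, 2.5) − 0.02·(39, 21) = (-1.28, 2.08)
(x₂, y₂) = (-1.28, 2.08) − 0.02·(19.92, 7.44) = (-1.6784, 1.9312)
(x₃, y₃) = (-1.6784, 1.9312) − 0.02·(10.9632, 1.1712) = (-1.897664, 1.907776)
(x₄, y₄) = (-1.897664, 1.907776) − 0.02·(6.73536, -1.694208) = (-2.0323712, 1.94166016)
x = -2.0323712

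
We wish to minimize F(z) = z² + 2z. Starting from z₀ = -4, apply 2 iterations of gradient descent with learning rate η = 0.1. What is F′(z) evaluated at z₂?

-3.84

F′(z) = 2z + 2
Step 1: F′(-4) = -6; z₁ = -4 − 0.1·(-6) = -3.4
Step 2: F′(-3.4) = -4.8; z₂ = -3.4 − 0.1·(-4.8) = -2.92
F′(z) at (-2.92) = -3.84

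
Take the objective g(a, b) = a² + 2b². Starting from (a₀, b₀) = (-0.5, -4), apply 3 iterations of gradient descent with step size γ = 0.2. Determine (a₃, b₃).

(-0.108, -0.032)

∇g = (2a, 4b)
Step 1: at (-0.5, -4), ∇g = (-1, -16) → (-0.5, -4) − 0.2·(-1, -16) = (-0.3, -0.8)
Step 2: at (-0.3, -0.8), ∇g = (-0.6, -3.2) → (-0.3, -0.8) − 0.2·(-0.6, -3.2) = (-0.18, -0.16)
Step 3: at (-0.18, -0.16), ∇g = (-0.36, -0.64) → (-0.18, -0.16) − 0.2·(-0.36, -0.64) = (-0.108, -0.032)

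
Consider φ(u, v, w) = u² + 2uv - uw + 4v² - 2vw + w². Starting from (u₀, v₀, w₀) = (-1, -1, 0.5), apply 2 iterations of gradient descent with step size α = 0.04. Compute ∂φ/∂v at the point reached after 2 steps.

-4.1664

∇φ = (2u + 2v - w, 2u + 8v - 2w, -u - 2v + 2w)
(u₁, v₁, w₁) = (-1, -1, 0.5) − 0.04·(-4.5, -11, 4) = (-0.82, -0.56, 0.34)
(u₂, v₂, w₂) = (-0.82, -0.56, 0.34) − 0.04·(-3.1, -6.8, 2.62) = (-0.696, -0.288, 0.2352)
∂φ/∂v at (-0.696, -0.288, 0.2352) = -4.1664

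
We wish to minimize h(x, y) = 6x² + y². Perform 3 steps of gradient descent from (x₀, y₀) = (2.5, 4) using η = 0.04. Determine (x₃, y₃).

(0.35152, 3.114752)

∇h = (12x, 2y)
(x₁, y₁) = (2.5, 4) − 0.04·(30, 8) = (1.3, 3.68)
(x₂, y₂) = (1.3, 3.68) − 0.04·(15.6, 7.36) = (0.676, 3.3856)
(x₃, y₃) = (0.676, 3.3856) − 0.04·(8.112, 6.7712) = (0.35152, 3.114752)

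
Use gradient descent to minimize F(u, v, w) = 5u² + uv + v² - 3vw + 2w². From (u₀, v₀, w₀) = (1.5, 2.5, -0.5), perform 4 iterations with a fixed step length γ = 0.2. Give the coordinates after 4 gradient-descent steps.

(1.9368, 1.892, 0.964)

∇F = (10u + v, u + 2v - 3w, -3v + 4w)
Step 1: at (1.5, 2.5, -0.5), ∇F = (17.5, 8, -9.5) → (1.5, 2.5, -0.5) − 0.2·(17.5, 8, -9.5) = (-2, 0.9, 1.4)
Step 2: at (-2, 0.9, 1.4), ∇F = (-19.1, -4.4, 2.9) → (-2, 0.9, 1.4) − 0.2·(-19.1, -4.4, 2.9) = (1.82, 1.78, 0.82)
Step 3: at (1.82, 1.78, 0.82), ∇F = (19.98, 2.92, -2.06) → (1.82, 1.78, 0.82) − 0.2·(19.98, 2.92, -2.06) = (-2.176, 1.196, 1.232)
Step 4: at (-2.176, 1.196, 1.232), ∇F = (-20.564, -3.48, 1.34) → (-2.176, 1.196, 1.232) − 0.2·(-20.564, -3.48, 1.34) = (1.9368, 1.892, 0.964)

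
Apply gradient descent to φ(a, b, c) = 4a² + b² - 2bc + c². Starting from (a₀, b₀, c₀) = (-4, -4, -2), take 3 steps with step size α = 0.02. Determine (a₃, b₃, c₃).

∇φ = (8a, 2b - 2c, -2b + 2c)
Step 1: at (-4, -4, -2), ∇φ = (-32, -4, 4) → (-4, -4, -2) − 0.02·(-32, -4, 4) = (-3.36, -3.92, -2.08)
Step 2: at (-3.36, -3.92, -2.08), ∇φ = (-26.88, -3.68, 3.68) → (-3.36, -3.92, -2.08) − 0.02·(-26.88, -3.68, 3.68) = (-2.8224, -3.8464, -2.1536)
Step 3: at (-2.8224, -3.8464, -2.1536), ∇φ = (-22.5792, -3.3856, 3.3856) → (-2.8224, -3.8464, -2.1536) − 0.02·(-22.5792, -3.3856, 3.3856) = (-2.370816, -3.778688, -2.221312)

(-2.370816, -3.778688, -2.221312)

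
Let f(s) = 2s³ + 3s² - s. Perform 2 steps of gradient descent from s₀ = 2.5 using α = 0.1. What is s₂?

-5.1735

f′(s) = 6s² + 6s - 1
Step 1: f′(2.5) = 51.5; s₁ = 2.5 − 0.1·51.5 = -2.65
Step 2: f′(-2.65) = 25.235; s₂ = -2.65 − 0.1·25.235 = -5.1735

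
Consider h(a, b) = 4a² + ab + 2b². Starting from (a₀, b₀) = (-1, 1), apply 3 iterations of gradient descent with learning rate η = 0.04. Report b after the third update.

0.666112

∇h = (8a + b, a + 4b)
Step 1: at (-1, 1), ∇h = (-7, 3) → (-1, 1) − 0.04·(-7, 3) = (-0.72, 0.88)
Step 2: at (-0.72, 0.88), ∇h = (-4.88, 2.8) → (-0.72, 0.88) − 0.04·(-4.88, 2.8) = (-0.5248, 0.768)
Step 3: at (-0.5248, 0.768), ∇h = (-3.4304, 2.5472) → (-0.5248, 0.768) − 0.04·(-3.4304, 2.5472) = (-0.387584, 0.666112)
b = 0.666112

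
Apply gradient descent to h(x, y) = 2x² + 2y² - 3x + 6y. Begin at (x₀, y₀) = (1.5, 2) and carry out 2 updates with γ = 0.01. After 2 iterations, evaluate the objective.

16.1395056

∇h = (4x - 3, 4y + 6)
(x₁, y₁) = (1.5, 2) − 0.01·(3, 14) = (1.47, 1.86)
(x₂, y₂) = (1.47, 1.86) − 0.01·(2.88, 13.44) = (1.4412, 1.7256)
h(1.4412, 1.7256) = 16.1395056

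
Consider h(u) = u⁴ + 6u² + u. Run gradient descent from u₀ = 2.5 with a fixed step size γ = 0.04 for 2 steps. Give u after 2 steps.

-0.37974016

h′(u) = 4u³ + 12u + 1
Step 1: h′(2.5) = 93.5; u₁ = 2.5 − 0.04·93.5 = -1.24
Step 2: h′(-1.24) = -21.506496; u₂ = -1.24 − 0.04·(-21.506496) = -0.37974016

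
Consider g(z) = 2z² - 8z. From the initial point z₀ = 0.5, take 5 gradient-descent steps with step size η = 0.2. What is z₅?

g′(z) = 4z - 8
z₁ = 0.5 − 0.2·(-6) = 1.7
z₂ = 1.7 − 0.2·(-1.2) = 1.94
z₃ = 1.94 − 0.2·(-0.24) = 1.988
z₄ = 1.988 − 0.2·(-0.048) = 1.9976
z₅ = 1.9976 − 0.2·(-0.0096) = 1.99952

1.99952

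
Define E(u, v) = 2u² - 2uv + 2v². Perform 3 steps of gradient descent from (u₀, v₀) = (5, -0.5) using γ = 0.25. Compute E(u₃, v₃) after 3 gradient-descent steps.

∇E = (4u - 2v, -2u + 4v)
Step 1: at (5, -0.5), ∇E = (21, -12) → (5, -0.5) − 0.25·(21, -12) = (-0.25, 2.5)
Step 2: at (-0.25, 2.5), ∇E = (-6, 10.5) → (-0.25, 2.5) − 0.25·(-6, 10.5) = (1.25, -0.125)
Step 3: at (1.25, -0.125), ∇E = (5.25, -3) → (1.25, -0.125) − 0.25·(5.25, -3) = (-0.0625, 0.625)
E(-0.0625, 0.625) = 0.8671875

0.8671875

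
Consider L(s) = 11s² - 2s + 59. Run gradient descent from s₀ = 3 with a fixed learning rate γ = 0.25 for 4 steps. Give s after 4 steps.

1193

L′(s) = 22s - 2
s₁ = 3 − 0.25·64 = -13
s₂ = -13 − 0.25·(-288) = 59
s₃ = 59 − 0.25·1296 = -265
s₄ = -265 − 0.25·(-5832) = 1193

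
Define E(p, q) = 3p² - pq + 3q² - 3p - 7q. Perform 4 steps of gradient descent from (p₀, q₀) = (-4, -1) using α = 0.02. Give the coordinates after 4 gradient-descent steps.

(-2.24628848, -0.34641152)

∇E = (6p - q - 3, -p + 6q - 7)
Step 1: at (-4, -1), ∇E = (-26, -9) → (-4, -1) − 0.02·(-26, -9) = (-3.48, -0.82)
Step 2: at (-3.48, -0.82), ∇E = (-23.06, -8.44) → (-3.48, -0.82) − 0.02·(-23.06, -8.44) = (-3.0188, -0.6512)
Step 3: at (-3.0188, -0.6512), ∇E = (-20.4616, -7.8884) → (-3.0188, -0.6512) − 0.02·(-20.4616, -7.8884) = (-2.609568, -0.493432)
Step 4: at (-2.609568, -0.493432), ∇E = (-18.163976, -7.351024) → (-2.609568, -0.493432) − 0.02·(-18.163976, -7.351024) = (-2.24628848, -0.34641152)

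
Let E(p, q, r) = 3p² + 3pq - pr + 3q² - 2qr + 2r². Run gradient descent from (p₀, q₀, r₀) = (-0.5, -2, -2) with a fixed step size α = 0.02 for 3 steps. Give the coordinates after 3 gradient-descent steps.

∇E = (6p + 3q - r, 3p + 6q - 2r, -p - 2q + 4r)
Step 1: at (-0.5, -2, -2), ∇E = (-7, -9.5, -3.5) → (-0.5, -2, -2) − 0.02·(-7, -9.5, -3.5) = (-0.36, -1.81, -1.93)
Step 2: at (-0.36, -1.81, -1.93), ∇E = (-5.66, -8.08, -3.74) → (-0.36, -1.81, -1.93) − 0.02·(-5.66, -8.08, -3.74) = (-0.2468, -1.6484, -1.8552)
Step 3: at (-0.2468, -1.6484, -1.8552), ∇E = (-4.5708, -6.9204, -3.8772) → (-0.2468, -1.6484, -1.8552) − 0.02·(-4.5708, -6.9204, -3.8772) = (-0.155384, -1.509992, -1.777656)

(-0.155384, -1.509992, -1.777656)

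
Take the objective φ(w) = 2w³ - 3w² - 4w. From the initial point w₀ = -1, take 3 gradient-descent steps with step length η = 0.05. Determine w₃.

φ′(w) = 6w² - 6w - 4
w₁ = -1 − 0.05·8 = -1.4
w₂ = -1.4 − 0.05·16.16 = -2.208
w₃ = -2.208 − 0.05·38.499584 = -4.1329792

-4.1329792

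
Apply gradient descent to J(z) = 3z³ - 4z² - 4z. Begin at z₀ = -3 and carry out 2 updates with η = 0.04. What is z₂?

J′(z) = 9z² - 8z - 4
Step 1: J′(-3) = 101; z₁ = -3 − 0.04·101 = -7.04
Step 2: J′(-7.04) = 498.3744; z₂ = -7.04 − 0.04·498.3744 = -26.974976

-26.974976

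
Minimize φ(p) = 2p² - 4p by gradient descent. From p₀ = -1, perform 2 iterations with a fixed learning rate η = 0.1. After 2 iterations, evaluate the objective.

-0.9632

φ′(p) = 4p - 4
p₁ = -1 − 0.1·(-8) = -0.2
p₂ = -0.2 − 0.1·(-4.8) = 0.28
φ(0.28) = -0.9632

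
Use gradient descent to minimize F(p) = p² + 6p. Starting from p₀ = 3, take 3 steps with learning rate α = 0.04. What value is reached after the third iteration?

F′(p) = 2p + 6
Step 1: F′(3) = 12; p₁ = 3 − 0.04·12 = 2.52
Step 2: F′(2.52) = 11.04; p₂ = 2.52 − 0.04·11.04 = 2.0784
Step 3: F′(2.0784) = 10.1568; p₃ = 2.0784 − 0.04·10.1568 = 1.672128

1.672128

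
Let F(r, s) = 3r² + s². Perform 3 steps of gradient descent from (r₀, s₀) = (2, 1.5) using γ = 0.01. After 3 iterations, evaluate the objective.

10.271582729616

∇F = (6r, 2s)
(r₁, s₁) = (2, 1.5) − 0.01·(12, 3) = (1.88, 1.47)
(r₂, s₂) = (1.88, 1.47) − 0.01·(11.28, 2.94) = (1.7672, 1.4406)
(r₃, s₃) = (1.7672, 1.4406) − 0.01·(10.6032, 2.8812) = (1.661168, 1.411788)
F(1.661168, 1.411788) = 10.271582729616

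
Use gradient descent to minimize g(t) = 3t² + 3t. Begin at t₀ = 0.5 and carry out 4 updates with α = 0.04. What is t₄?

g′(t) = 6t + 3
Step 1: g′(0.5) = 6; t₁ = 0.5 − 0.04·6 = 0.26
Step 2: g′(0.26) = 4.56; t₂ = 0.26 − 0.04·4.56 = 0.0776
Step 3: g′(0.0776) = 3.4656; t₃ = 0.0776 − 0.04·3.4656 = -0.061024
Step 4: g′(-0.061024) = 2.633856; t₄ = -0.061024 − 0.04·2.633856 = -0.16637824

-0.16637824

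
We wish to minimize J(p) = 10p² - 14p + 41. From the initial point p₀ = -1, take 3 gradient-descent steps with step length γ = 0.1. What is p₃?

J′(p) = 20p - 14
p₁ = -1 − 0.1·(-34) = 2.4
p₂ = 2.4 − 0.1·34 = -1
p₃ = -1 − 0.1·(-34) = 2.4

2.4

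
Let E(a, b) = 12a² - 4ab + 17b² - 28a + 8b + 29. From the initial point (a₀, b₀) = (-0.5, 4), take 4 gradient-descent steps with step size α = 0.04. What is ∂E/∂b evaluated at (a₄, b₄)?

∇E = (24a - 4b - 28, -4a + 34b + 8)
(a₁, b₁) = (-0.5, 4) − 0.04·(-56, 146) = (1.74, -1.84)
(a₂, b₂) = (1.74, -1.84) − 0.04·(21.12, -61.52) = (0.8952, 0.6208)
(a₃, b₃) = (0.8952, 0.6208) − 0.04·(-8.9984, 25.5264) = (1.255136, -0.400256)
(a₄, b₄) = (1.255136, -0.400256) − 0.04·(3.724288, -10.629248) = (1.10616448, 0.02491392)
∂E/∂b at (1.10616448, 0.02491392) = 4.42241536

4.42241536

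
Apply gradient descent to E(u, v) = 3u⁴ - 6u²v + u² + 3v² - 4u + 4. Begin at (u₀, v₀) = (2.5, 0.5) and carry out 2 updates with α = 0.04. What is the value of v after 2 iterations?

∇E = (12u³ - 12uv + 2u - 4, -6u² + 6v)
(u₁, v₁) = (2.5, 0.5) − 0.04·(173.5, -34.5) = (-4.44, 1.88)
(u₂, v₂) = (-4.44, 1.88) − 0.04·(-963.054208, -107.0016) = (34.08216832, 6.160064)
v = 6.160064

6.160064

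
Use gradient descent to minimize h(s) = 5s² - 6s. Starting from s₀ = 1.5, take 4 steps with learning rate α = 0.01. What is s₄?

1.19049

h′(s) = 10s - 6
s₁ = 1.5 − 0.01·9 = 1.41
s₂ = 1.41 − 0.01·8.1 = 1.329
s₃ = 1.329 − 0.01·7.29 = 1.2561
s₄ = 1.2561 − 0.01·6.561 = 1.19049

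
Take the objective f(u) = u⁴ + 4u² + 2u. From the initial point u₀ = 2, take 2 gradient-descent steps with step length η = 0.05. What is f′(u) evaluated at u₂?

f′(u) = 4u³ + 8u + 2
Step 1: f′(2) = 50; u₁ = 2 − 0.05·50 = -0.5
Step 2: f′(-0.5) = -2.5; u₂ = -0.5 − 0.05·(-2.5) = -0.375
f′(u) at (-0.375) = -1.2109375

-1.2109375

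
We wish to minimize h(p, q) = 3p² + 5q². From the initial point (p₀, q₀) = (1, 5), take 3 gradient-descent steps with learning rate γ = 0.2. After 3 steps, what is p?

∇h = (6p, 10q)
Step 1: at (1, 5), ∇h = (6, 50) → (1, 5) − 0.2·(6, 50) = (-0.2, -5)
Step 2: at (-0.2, -5), ∇h = (-1.2, -50) → (-0.2, -5) − 0.2·(-1.2, -50) = (0.04, 5)
Step 3: at (0.04, 5), ∇h = (0.24, 50) → (0.04, 5) − 0.2·(0.24, 50) = (-0.008, -5)
p = -0.008

-0.008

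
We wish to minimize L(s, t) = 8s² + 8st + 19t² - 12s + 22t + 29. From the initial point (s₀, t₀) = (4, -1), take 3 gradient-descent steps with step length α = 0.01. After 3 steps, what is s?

2.908608

∇L = (16s + 8t - 12, 8s + 38t + 22)
Step 1: at (4, -1), ∇L = (44, 16) → (4, -1) − 0.01·(44, 16) = (3.56, -1.16)
Step 2: at (3.56, -1.16), ∇L = (35.68, 6.4) → (3.56, -1.16) − 0.01·(35.68, 6.4) = (3.2032, -1.224)
Step 3: at (3.2032, -1.224), ∇L = (29.4592, 1.1136) → (3.2032, -1.224) − 0.01·(29.4592, 1.1136) = (2.908608, -1.235136)
s = 2.908608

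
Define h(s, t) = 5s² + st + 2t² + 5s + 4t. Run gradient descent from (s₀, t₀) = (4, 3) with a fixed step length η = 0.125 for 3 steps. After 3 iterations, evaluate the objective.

-2.39599609375

∇h = (10s + t + 5, s + 4t + 4)
Step 1: at (4, 3), ∇h = (48, 20) → (4, 3) − 0.125·(48, 20) = (-2, 0.5)
Step 2: at (-2, 0.5), ∇h = (-14.5, 4) → (-2, 0.5) − 0.125·(-14.5, 4) = (-0.1875, 0)
Step 3: at (-0.1875, 0), ∇h = (3.125, 3.8125) → (-0.1875, 0) − 0.125·(3.125, 3.8125) = (-0.578125, -0.4765625)
h(-0.578125, -0.4765625) = -2.39599609375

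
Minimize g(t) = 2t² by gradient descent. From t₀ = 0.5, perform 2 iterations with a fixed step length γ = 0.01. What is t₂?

g′(t) = 4t
Step 1: g′(0.5) = 2; t₁ = 0.5 − 0.01·2 = 0.48
Step 2: g′(0.48) = 1.92; t₂ = 0.48 − 0.01·1.92 = 0.4608

0.4608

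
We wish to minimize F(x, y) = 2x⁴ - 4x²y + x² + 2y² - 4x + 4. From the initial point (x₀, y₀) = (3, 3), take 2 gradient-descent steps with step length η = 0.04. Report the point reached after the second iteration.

(1.27836928, 4.616896)

∇F = (8x³ - 8xy + 2x - 4, -4x² + 4y)
Step 1: at (3, 3), ∇F = (146, -24) → (3, 3) − 0.04·(146, -24) = (-2.84, 3.96)
Step 2: at (-2.84, 3.96), ∇F = (-102.959232, -16.4224) → (-2.84, 3.96) − 0.04·(-102.959232, -16.4224) = (1.27836928, 4.616896)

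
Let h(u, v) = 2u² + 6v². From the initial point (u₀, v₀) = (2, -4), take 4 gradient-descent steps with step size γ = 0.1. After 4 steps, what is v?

∇h = (4u, 12v)
(u₁, v₁) = (2, -4) − 0.1·(8, -48) = (1.2, 0.8)
(u₂, v₂) = (1.2, 0.8) − 0.1·(4.8, 9.6) = (0.72, -0.16)
(u₃, v₃) = (0.72, -0.16) − 0.1·(2.88, -1.92) = (0.432, 0.032)
(u₄, v₄) = (0.432, 0.032) − 0.1·(1.728, 0.384) = (0.2592, -0.0064)
v = -0.0064

-0.0064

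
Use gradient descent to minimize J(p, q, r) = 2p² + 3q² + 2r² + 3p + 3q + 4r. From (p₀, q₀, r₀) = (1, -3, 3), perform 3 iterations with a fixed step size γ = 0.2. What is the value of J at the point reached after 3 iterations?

∇J = (4p + 3, 6q + 3, 4r + 4)
Step 1: at (1, -3, 3), ∇J = (7, -15, 16) → (1, -3, 3) − 0.2·(7, -15, 16) = (-0.4, 0, -0.2)
Step 2: at (-0.4, 0, -0.2), ∇J = (1.4, 3, 3.2) → (-0.4, 0, -0.2) − 0.2·(1.4, 3, 3.2) = (-0.68, -0.6, -0.84)
Step 3: at (-0.68, -0.6, -0.84), ∇J = (0.28, -0.6, 0.64) → (-0.68, -0.6, -0.84) − 0.2·(0.28, -0.6, 0.64) = (-0.736, -0.48, -0.968)
J(-0.736, -0.48, -0.968) = -3.87136

-3.87136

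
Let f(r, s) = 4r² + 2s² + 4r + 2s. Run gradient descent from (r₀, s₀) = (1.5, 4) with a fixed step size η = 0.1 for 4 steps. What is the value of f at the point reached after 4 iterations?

-0.81971456

∇f = (8r + 4, 4s + 2)
Step 1: at (1.5, 4), ∇f = (16, 18) → (1.5, 4) − 0.1·(16, 18) = (-0.1, 2.2)
Step 2: at (-0.1, 2.2), ∇f = (3.2, 10.8) → (-0.1, 2.2) − 0.1·(3.2, 10.8) = (-0.42, 1.12)
Step 3: at (-0.42, 1.12), ∇f = (0.64, 6.48) → (-0.42, 1.12) − 0.1·(0.64, 6.48) = (-0.484, 0.472)
Step 4: at (-0.484, 0.472), ∇f = (0.128, 3.888) → (-0.484, 0.472) − 0.1·(0.128, 3.888) = (-0.4968, 0.0832)
f(-0.4968, 0.0832) = -0.81971456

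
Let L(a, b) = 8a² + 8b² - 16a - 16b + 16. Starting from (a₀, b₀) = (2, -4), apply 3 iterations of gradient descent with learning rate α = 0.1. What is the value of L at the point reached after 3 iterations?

∇L = (16a - 16, 16b - 16)
Step 1: at (2, -4), ∇L = (16, -80) → (2, -4) − 0.1·(16, -80) = (0.4, 4)
Step 2: at (0.4, 4), ∇L = (-9.6, 48) → (0.4, 4) − 0.1·(-9.6, 48) = (1.36, -0.8)
Step 3: at (1.36, -0.8), ∇L = (5.76, -28.8) → (1.36, -0.8) − 0.1·(5.76, -28.8) = (0.784, 2.08)
L(0.784, 2.08) = 9.704448

9.704448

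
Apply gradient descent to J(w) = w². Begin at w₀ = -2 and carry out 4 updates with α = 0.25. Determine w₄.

J′(w) = 2w
Step 1: J′(-2) = -4; w₁ = -2 − 0.25·(-4) = -1
Step 2: J′(-1) = -2; w₂ = -1 − 0.25·(-2) = -0.5
Step 3: J′(-0.5) = -1; w₃ = -0.5 − 0.25·(-1) = -0.25
Step 4: J′(-0.25) = -0.5; w₄ = -0.25 − 0.25·(-0.5) = -0.125

-0.125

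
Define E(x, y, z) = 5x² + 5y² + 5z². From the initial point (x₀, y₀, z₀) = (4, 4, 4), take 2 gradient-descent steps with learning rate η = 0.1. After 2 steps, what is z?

0

∇E = (10x, 10y, 10z)
(x₁, y₁, z₁) = (4, 4, 4) − 0.1·(40, 40, 40) = (0, 0, 0)
(x₂, y₂, z₂) = (0, 0, 0) − 0.1·(0, 0, 0) = (0, 0, 0)
z = 0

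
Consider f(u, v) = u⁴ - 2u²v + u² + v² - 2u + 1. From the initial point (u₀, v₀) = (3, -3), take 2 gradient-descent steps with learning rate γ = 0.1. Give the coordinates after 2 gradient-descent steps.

(650.8048, 27.368)

∇f = (4u³ - 4uv + 2u - 2, -2u² + 2v)
(u₁, v₁) = (3, -3) − 0.1·(148, -24) = (-11.8, -0.6)
(u₂, v₂) = (-11.8, -0.6) − 0.1·(-6626.048, -279.68) = (650.8048, 27.368)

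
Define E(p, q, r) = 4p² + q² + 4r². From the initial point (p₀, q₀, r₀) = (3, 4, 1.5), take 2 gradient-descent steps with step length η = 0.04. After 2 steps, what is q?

3.3856

∇E = (8p, 2q, 8r)
Step 1: at (3, 4, 1.5), ∇E = (24, 8, 12) → (3, 4, 1.5) − 0.04·(24, 8, 12) = (2.04, 3.68, 1.02)
Step 2: at (2.04, 3.68, 1.02), ∇E = (16.32, 7.36, 8.16) → (2.04, 3.68, 1.02) − 0.04·(16.32, 7.36, 8.16) = (1.3872, 3.3856, 0.6936)
q = 3.3856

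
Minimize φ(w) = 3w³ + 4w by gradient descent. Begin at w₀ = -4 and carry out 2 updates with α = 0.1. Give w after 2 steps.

φ′(w) = 9w² + 4
w₁ = -4 − 0.1·148 = -18.8
w₂ = -18.8 − 0.1·3184.96 = -337.296

-337.296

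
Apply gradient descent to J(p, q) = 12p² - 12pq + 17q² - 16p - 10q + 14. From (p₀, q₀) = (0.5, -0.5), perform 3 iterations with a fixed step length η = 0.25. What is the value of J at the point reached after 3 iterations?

∇J = (24p - 12q - 16, -12p + 34q - 10)
Step 1: at (0.5, -0.5), ∇J = (2, -33) → (0.5, -0.5) − 0.25·(2, -33) = (0, 7.75)
Step 2: at (0, 7.75), ∇J = (-109, 253.5) → (0, 7.75) − 0.25·(-109, 253.5) = (27.25, -55.625)
Step 3: at (27.25, -55.625), ∇J = (1305.5, -2228.25) → (27.25, -55.625) − 0.25·(1305.5, -2228.25) = (-299.125, 501.4375)
J(-299.125, 501.4375) = 7147877.34765625

7147877.34765625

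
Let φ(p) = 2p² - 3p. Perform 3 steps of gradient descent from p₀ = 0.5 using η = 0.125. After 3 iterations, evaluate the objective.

φ′(p) = 4p - 3
p₁ = 0.5 − 0.125·(-1) = 0.625
p₂ = 0.625 − 0.125·(-0.5) = 0.6875
p₃ = 0.6875 − 0.125·(-0.25) = 0.71875
φ(0.71875) = -1.123046875

-1.123046875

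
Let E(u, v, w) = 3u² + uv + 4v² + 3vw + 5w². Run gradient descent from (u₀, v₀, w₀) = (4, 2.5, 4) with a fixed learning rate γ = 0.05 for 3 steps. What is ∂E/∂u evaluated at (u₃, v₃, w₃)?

∇E = (6u + v, u + 8v + 3w, 3v + 10w)
Step 1: at (4, 2.5, 4), ∇E = (26.5, 36, 47.5) → (4, 2.5, 4) − 0.05·(26.5, 36, 47.5) = (2.675, 0.7, 1.625)
Step 2: at (2.675, 0.7, 1.625), ∇E = (16.75, 13.15, 18.35) → (2.675, 0.7, 1.625) − 0.05·(16.75, 13.15, 18.35) = (1.8375, 0.0425, 0.7075)
Step 3: at (1.8375, 0.0425, 0.7075), ∇E = (11.0675, 4.3, 7.2025) → (1.8375, 0.0425, 0.7075) − 0.05·(11.0675, 4.3, 7.2025) = (1.284125, -0.1725, 0.347375)
∂E/∂u at (1.284125, -0.1725, 0.347375) = 7.53225

7.53225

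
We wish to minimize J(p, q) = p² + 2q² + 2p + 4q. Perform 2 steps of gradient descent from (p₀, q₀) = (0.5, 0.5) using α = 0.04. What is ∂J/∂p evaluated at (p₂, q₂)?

2.5392

∇J = (2p + 2, 4q + 4)
(p₁, q₁) = (0.5, 0.5) − 0.04·(3, 6) = (0.38, 0.26)
(p₂, q₂) = (0.38, 0.26) − 0.04·(2.76, 5.04) = (0.2696, 0.0584)
∂J/∂p at (0.2696, 0.0584) = 2.5392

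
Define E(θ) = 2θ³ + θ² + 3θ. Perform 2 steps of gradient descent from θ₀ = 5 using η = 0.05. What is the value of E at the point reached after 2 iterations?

E′(θ) = 6θ² + 2θ + 3
θ₁ = 5 − 0.05·163 = -3.15
θ₂ = -3.15 − 0.05·56.235 = -5.96175
E(-5.96175) = -406.13334526321875

-406.13334526321875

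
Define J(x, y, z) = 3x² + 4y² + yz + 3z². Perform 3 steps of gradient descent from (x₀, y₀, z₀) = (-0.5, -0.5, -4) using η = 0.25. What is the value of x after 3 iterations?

0.0625

∇J = (6x, 8y + z, y + 6z)
Step 1: at (-0.5, -0.5, -4), ∇J = (-3, -8, -24.5) → (-0.5, -0.5, -4) − 0.25·(-3, -8, -24.5) = (0.25, 1.5, 2.125)
Step 2: at (0.25, 1.5, 2.125), ∇J = (1.5, 14.125, 14.25) → (0.25, 1.5, 2.125) − 0.25·(1.5, 14.125, 14.25) = (-0.125, -2.03125, -1.4375)
Step 3: at (-0.125, -2.03125, -1.4375), ∇J = (-0.75, -17.6875, -10.65625) → (-0.125, -2.03125, -1.4375) − 0.25·(-0.75, -17.6875, -10.65625) = (0.0625, 2.390625, 1.2265625)
x = 0.0625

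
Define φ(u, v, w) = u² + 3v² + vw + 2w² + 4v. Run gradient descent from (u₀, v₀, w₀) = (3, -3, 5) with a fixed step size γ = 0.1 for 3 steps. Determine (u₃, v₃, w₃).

(1.536, -1.247, 1.471)

∇φ = (2u, 6v + w + 4, v + 4w)
(u₁, v₁, w₁) = (3, -3, 5) − 0.1·(6, -9, 17) = (2.4, -2.1, 3.3)
(u₂, v₂, w₂) = (2.4, -2.1, 3.3) − 0.1·(4.8, -5.3, 11.1) = (1.92, -1.57, 2.19)
(u₃, v₃, w₃) = (1.92, -1.57, 2.19) − 0.1·(3.84, -3.23, 7.19) = (1.536, -1.247, 1.471)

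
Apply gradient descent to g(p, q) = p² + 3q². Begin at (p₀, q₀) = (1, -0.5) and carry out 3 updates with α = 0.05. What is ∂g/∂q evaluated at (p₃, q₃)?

∇g = (2p, 6q)
Step 1: at (1, -0.5), ∇g = (2, -3) → (1, -0.5) − 0.05·(2, -3) = (0.9, -0.35)
Step 2: at (0.9, -0.35), ∇g = (1.8, -2.1) → (0.9, -0.35) − 0.05·(1.8, -2.1) = (0.81, -0.245)
Step 3: at (0.81, -0.245), ∇g = (1.62, -1.47) → (0.81, -0.245) − 0.05·(1.62, -1.47) = (0.729, -0.1715)
∂g/∂q at (0.729, -0.1715) = -1.029

-1.029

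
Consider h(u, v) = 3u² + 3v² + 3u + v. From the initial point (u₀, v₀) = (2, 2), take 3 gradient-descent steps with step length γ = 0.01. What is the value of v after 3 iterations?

∇h = (6u + 3, 6v + 1)
Step 1: at (2, 2), ∇h = (15, 13) → (2, 2) − 0.01·(15, 13) = (1.85, 1.87)
Step 2: at (1.85, 1.87), ∇h = (14.1, 12.22) → (1.85, 1.87) − 0.01·(14.1, 12.22) = (1.709, 1.7478)
Step 3: at (1.709, 1.7478), ∇h = (13.254, 11.4868) → (1.709, 1.7478) − 0.01·(13.254, 11.4868) = (1.57646, 1.632932)
v = 1.632932

1.632932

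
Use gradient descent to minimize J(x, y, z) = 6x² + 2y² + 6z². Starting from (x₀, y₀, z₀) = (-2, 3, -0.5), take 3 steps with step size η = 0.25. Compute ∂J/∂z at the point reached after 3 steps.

48

∇J = (12x, 4y, 12z)
(x₁, y₁, z₁) = (-2, 3, -0.5) − 0.25·(-24, 12, -6) = (4, 0, 1)
(x₂, y₂, z₂) = (4, 0, 1) − 0.25·(48, 0, 12) = (-8, 0, -2)
(x₃, y₃, z₃) = (-8, 0, -2) − 0.25·(-96, 0, -24) = (16, 0, 4)
∂J/∂z at (16, 0, 4) = 48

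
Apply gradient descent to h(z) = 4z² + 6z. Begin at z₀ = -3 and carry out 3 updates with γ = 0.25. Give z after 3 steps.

h′(z) = 8z + 6
z₁ = -3 − 0.25·(-18) = 1.5
z₂ = 1.5 − 0.25·18 = -3
z₃ = -3 − 0.25·(-18) = 1.5

1.5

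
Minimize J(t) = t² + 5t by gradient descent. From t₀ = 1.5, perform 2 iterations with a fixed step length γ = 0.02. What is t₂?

J′(t) = 2t + 5
Step 1: J′(1.5) = 8; t₁ = 1.5 − 0.02·8 = 1.34
Step 2: J′(1.34) = 7.68; t₂ = 1.34 − 0.02·7.68 = 1.1864

1.1864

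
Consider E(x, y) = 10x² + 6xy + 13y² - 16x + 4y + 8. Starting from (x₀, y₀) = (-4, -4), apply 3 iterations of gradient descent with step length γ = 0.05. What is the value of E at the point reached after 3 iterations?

6.257736

∇E = (20x + 6y - 16, 6x + 26y + 4)
(x₁, y₁) = (-4, -4) − 0.05·(-120, -124) = (2, 2.2)
(x₂, y₂) = (2, 2.2) − 0.05·(37.2, 73.2) = (0.14, -1.46)
(x₃, y₃) = (0.14, -1.46) − 0.05·(-21.96, -33.12) = (1.238, 0.196)
E(1.238, 0.196) = 6.257736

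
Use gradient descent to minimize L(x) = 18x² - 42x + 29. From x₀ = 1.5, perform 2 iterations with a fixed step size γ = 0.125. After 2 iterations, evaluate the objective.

304.625

L′(x) = 36x - 42
Step 1: L′(1.5) = 12; x₁ = 1.5 − 0.125·12 = 0
Step 2: L′(0) = -42; x₂ = 0 − 0.125·(-42) = 5.25
L(5.25) = 304.625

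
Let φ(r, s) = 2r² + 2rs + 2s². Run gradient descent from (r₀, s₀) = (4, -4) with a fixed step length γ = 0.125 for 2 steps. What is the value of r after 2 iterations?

∇φ = (4r + 2s, 2r + 4s)
(r₁, s₁) = (4, -4) − 0.125·(8, -8) = (3, -3)
(r₂, s₂) = (3, -3) − 0.125·(6, -6) = (2.25, -2.25)
r = 2.25

2.25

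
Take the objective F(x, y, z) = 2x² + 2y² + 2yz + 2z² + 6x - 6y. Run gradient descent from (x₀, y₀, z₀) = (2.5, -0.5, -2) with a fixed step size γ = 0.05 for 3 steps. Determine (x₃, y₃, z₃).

(0.548, 0.853, -1.0535)

∇F = (4x + 6, 4y + 2z - 6, 2y + 4z)
Step 1: at (2.5, -0.5, -2), ∇F = (16, -12, -9) → (2.5, -0.5, -2) − 0.05·(16, -12, -9) = (1.7, 0.1, -1.55)
Step 2: at (1.7, 0.1, -1.55), ∇F = (12.8, -8.7, -6) → (1.7, 0.1, -1.55) − 0.05·(12.8, -8.7, -6) = (1.06, 0.535, -1.25)
Step 3: at (1.06, 0.535, -1.25), ∇F = (10.24, -6.36, -3.93) → (1.06, 0.535, -1.25) − 0.05·(10.24, -6.36, -3.93) = (0.548, 0.853, -1.0535)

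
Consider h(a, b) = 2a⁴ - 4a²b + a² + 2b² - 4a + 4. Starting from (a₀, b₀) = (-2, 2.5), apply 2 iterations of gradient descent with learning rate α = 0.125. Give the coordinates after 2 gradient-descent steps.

∇h = (8a³ - 8ab + 2a - 4, -4a² + 4b)
Step 1: at (-2, 2.5), ∇h = (-32, -6) → (-2, 2.5) − 0.125·(-32, -6) = (2, 3.25)
Step 2: at (2, 3.25), ∇h = (12, -3) → (2, 3.25) − 0.125·(12, -3) = (0.5, 3.625)

(0.5, 3.625)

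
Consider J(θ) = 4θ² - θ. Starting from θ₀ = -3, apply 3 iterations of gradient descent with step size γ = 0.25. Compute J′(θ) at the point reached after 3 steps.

25

J′(θ) = 8θ - 1
Step 1: J′(-3) = -25; θ₁ = -3 − 0.25·(-25) = 3.25
Step 2: J′(3.25) = 25; θ₂ = 3.25 − 0.25·25 = -3
Step 3: J′(-3) = -25; θ₃ = -3 − 0.25·(-25) = 3.25
J′(θ) at (3.25) = 25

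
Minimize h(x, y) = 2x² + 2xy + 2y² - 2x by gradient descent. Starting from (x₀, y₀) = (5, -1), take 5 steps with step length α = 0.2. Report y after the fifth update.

-0.52832

∇h = (4x + 2y - 2, 2x + 4y)
Step 1: at (5, -1), ∇h = (16, 6) → (5, -1) − 0.2·(16, 6) = (1.8, -2.2)
Step 2: at (1.8, -2.2), ∇h = (0.8, -5.2) → (1.8, -2.2) − 0.2·(0.8, -5.2) = (1.64, -1.16)
Step 3: at (1.64, -1.16), ∇h = (2.24, -1.36) → (1.64, -1.16) − 0.2·(2.24, -1.36) = (1.192, -0.888)
Step 4: at (1.192, -0.888), ∇h = (0.992, -1.168) → (1.192, -0.888) − 0.2·(0.992, -1.168) = (0.9936, -0.6544)
Step 5: at (0.9936, -0.6544), ∇h = (0.6656, -0.6304) → (0.9936, -0.6544) − 0.2·(0.6656, -0.6304) = (0.86048, -0.52832)
y = -0.52832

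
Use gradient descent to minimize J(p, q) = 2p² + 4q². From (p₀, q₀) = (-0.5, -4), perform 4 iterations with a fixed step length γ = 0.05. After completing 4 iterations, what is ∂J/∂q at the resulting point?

-4.1472

∇J = (4p, 8q)
(p₁, q₁) = (-0.5, -4) − 0.05·(-2, -32) = (-0.4, -2.4)
(p₂, q₂) = (-0.4, -2.4) − 0.05·(-1.6, -19.2) = (-0.32, -1.44)
(p₃, q₃) = (-0.32, -1.44) − 0.05·(-1.28, -11.52) = (-0.256, -0.864)
(p₄, q₄) = (-0.256, -0.864) − 0.05·(-1.024, -6.912) = (-0.2048, -0.5184)
∂J/∂q at (-0.2048, -0.5184) = -4.1472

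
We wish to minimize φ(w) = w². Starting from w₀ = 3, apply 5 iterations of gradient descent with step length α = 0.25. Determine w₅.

φ′(w) = 2w
w₁ = 3 − 0.25·6 = 1.5
w₂ = 1.5 − 0.25·3 = 0.75
w₃ = 0.75 − 0.25·1.5 = 0.375
w₄ = 0.375 − 0.25·0.75 = 0.1875
w₅ = 0.1875 − 0.25·0.375 = 0.09375

0.09375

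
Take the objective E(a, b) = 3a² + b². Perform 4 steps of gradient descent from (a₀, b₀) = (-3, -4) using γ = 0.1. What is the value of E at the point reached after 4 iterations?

∇E = (6a, 2b)
(a₁, b₁) = (-3, -4) − 0.1·(-18, -8) = (-1.2, -3.2)
(a₂, b₂) = (-1.2, -3.2) − 0.1·(-7.2, -6.4) = (-0.48, -2.56)
(a₃, b₃) = (-0.48, -2.56) − 0.1·(-2.88, -5.12) = (-0.192, -2.048)
(a₄, b₄) = (-0.192, -2.048) − 0.1·(-1.152, -4.096) = (-0.0768, -1.6384)
E(-0.0768, -1.6384) = 2.70204928

2.70204928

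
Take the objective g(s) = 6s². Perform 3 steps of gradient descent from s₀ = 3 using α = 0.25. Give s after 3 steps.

g′(s) = 12s
Step 1: g′(3) = 36; s₁ = 3 − 0.25·36 = -6
Step 2: g′(-6) = -72; s₂ = -6 − 0.25·(-72) = 12
Step 3: g′(12) = 144; s₃ = 12 − 0.25·144 = -24

-24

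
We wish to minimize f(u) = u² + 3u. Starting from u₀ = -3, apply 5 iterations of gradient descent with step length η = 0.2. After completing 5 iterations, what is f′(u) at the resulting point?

-0.23328

f′(u) = 2u + 3
u₁ = -3 − 0.2·(-3) = -2.4
u₂ = -2.4 − 0.2·(-1.8) = -2.04
u₃ = -2.04 − 0.2·(-1.08) = -1.824
u₄ = -1.824 − 0.2·(-0.648) = -1.6944
u₅ = -1.6944 − 0.2·(-0.3888) = -1.61664
f′(u) at (-1.61664) = -0.23328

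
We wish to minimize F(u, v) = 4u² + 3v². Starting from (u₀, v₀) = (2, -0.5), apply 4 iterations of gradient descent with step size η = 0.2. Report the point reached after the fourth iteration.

∇F = (8u, 6v)
(u₁, v₁) = (2, -0.5) − 0.2·(16, -3) = (-1.2, 0.1)
(u₂, v₂) = (-1.2, 0.1) − 0.2·(-9.6, 0.6) = (0.72, -0.02)
(u₃, v₃) = (0.72, -0.02) − 0.2·(5.76, -0.12) = (-0.432, 0.004)
(u₄, v₄) = (-0.432, 0.004) − 0.2·(-3.456, 0.024) = (0.2592, -0.0008)

(0.2592, -0.0008)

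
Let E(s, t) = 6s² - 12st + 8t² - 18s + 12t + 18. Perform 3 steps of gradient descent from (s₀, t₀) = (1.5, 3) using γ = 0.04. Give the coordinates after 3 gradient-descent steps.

(2.89392, 1.409856)

∇E = (12s - 12t - 18, -12s + 16t + 12)
Step 1: at (1.5, 3), ∇E = (-36, 42) → (1.5, 3) − 0.04·(-36, 42) = (2.94, 1.32)
Step 2: at (2.94, 1.32), ∇E = (1.44, -2.16) → (2.94, 1.32) − 0.04·(1.44, -2.16) = (2.8824, 1.4064)
Step 3: at (2.8824, 1.4064), ∇E = (-0.288, -0.0864) → (2.8824, 1.4064) − 0.04·(-0.288, -0.0864) = (2.89392, 1.409856)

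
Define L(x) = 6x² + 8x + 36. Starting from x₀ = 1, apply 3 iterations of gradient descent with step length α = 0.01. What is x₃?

L′(x) = 12x + 8
x₁ = 1 − 0.01·20 = 0.8
x₂ = 0.8 − 0.01·17.6 = 0.624
x₃ = 0.624 − 0.01·15.488 = 0.46912

0.46912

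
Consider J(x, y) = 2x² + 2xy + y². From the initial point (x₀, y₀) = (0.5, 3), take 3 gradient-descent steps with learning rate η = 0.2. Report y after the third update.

∇J = (4x + 2y, 2x + 2y)
(x₁, y₁) = (0.5, 3) − 0.2·(8, 7) = (-1.1, 1.6)
(x₂, y₂) = (-1.1, 1.6) − 0.2·(-1.2, 1) = (-0.86, 1.4)
(x₃, y₃) = (-0.86, 1.4) − 0.2·(-0.64, 1.08) = (-0.732, 1.184)
y = 1.184

1.184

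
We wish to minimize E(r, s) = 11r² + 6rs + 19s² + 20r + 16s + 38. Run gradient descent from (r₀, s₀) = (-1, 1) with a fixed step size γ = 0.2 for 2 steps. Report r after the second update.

∇E = (22r + 6s + 20, 6r + 38s + 16)
(r₁, s₁) = (-1, 1) − 0.2·(4, 48) = (-1.8, -8.6)
(r₂, s₂) = (-1.8, -8.6) − 0.2·(-71.2, -321.6) = (12.44, 55.72)
r = 12.44

12.44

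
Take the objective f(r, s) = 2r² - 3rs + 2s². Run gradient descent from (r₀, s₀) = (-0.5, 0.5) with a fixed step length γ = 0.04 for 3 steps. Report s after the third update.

∇f = (4r - 3s, -3r + 4s)
(r₁, s₁) = (-0.5, 0.5) − 0.04·(-3.5, 3.5) = (-0.36, 0.36)
(r₂, s₂) = (-0.36, 0.36) − 0.04·(-2.52, 2.52) = (-0.2592, 0.2592)
(r₃, s₃) = (-0.2592, 0.2592) − 0.04·(-1.8144, 1.8144) = (-0.186624, 0.186624)
s = 0.186624

0.186624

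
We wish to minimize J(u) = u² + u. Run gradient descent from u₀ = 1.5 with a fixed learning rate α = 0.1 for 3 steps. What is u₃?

J′(u) = 2u + 1
u₁ = 1.5 − 0.1·4 = 1.1
u₂ = 1.1 − 0.1·3.2 = 0.78
u₃ = 0.78 − 0.1·2.56 = 0.524

0.524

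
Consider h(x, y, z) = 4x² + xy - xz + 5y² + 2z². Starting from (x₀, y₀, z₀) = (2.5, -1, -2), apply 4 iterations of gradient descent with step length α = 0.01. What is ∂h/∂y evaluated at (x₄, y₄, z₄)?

-5.5522686

∇h = (8x + y - z, x + 10y, -x + 4z)
Step 1: at (2.5, -1, -2), ∇h = (21, -7.5, -10.5) → (2.5, -1, -2) − 0.01·(21, -7.5, -10.5) = (2.29, -0.925, -1.895)
Step 2: at (2.29, -0.925, -1.895), ∇h = (19.29, -6.96, -9.87) → (2.29, -0.925, -1.895) − 0.01·(19.29, -6.96, -9.87) = (2.0971, -0.8554, -1.7963)
Step 3: at (2.0971, -0.8554, -1.7963), ∇h = (17.7177, -6.4569, -9.2823) → (2.0971, -0.8554, -1.7963) − 0.01·(17.7177, -6.4569, -9.2823) = (1.919923, -0.790831, -1.703477)
Step 4: at (1.919923, -0.790831, -1.703477), ∇h = (16.27203, -5.988387, -8.733831) → (1.919923, -0.790831, -1.703477) − 0.01·(16.27203, -5.988387, -8.733831) = (1.7572027, -0.73094713, -1.61613869)
∂h/∂y at (1.7572027, -0.73094713, -1.61613869) = -5.5522686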